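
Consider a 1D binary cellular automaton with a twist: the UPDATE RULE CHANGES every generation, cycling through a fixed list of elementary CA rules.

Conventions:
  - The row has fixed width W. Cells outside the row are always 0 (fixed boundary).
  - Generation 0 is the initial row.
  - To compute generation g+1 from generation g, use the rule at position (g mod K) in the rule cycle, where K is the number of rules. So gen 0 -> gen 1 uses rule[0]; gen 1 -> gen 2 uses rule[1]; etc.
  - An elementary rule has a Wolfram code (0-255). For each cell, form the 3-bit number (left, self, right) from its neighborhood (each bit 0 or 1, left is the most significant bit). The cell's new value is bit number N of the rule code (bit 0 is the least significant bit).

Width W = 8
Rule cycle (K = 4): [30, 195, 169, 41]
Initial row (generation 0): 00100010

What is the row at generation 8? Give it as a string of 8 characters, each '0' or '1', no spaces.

Gen 0: 00100010
Gen 1 (rule 30): 01110111
Gen 2 (rule 195): 10110011
Gen 3 (rule 169): 01100010
Gen 4 (rule 41): 01001000
Gen 5 (rule 30): 11111100
Gen 6 (rule 195): 01111101
Gen 7 (rule 169): 01111010
Gen 8 (rule 41): 01000100

Answer: 01000100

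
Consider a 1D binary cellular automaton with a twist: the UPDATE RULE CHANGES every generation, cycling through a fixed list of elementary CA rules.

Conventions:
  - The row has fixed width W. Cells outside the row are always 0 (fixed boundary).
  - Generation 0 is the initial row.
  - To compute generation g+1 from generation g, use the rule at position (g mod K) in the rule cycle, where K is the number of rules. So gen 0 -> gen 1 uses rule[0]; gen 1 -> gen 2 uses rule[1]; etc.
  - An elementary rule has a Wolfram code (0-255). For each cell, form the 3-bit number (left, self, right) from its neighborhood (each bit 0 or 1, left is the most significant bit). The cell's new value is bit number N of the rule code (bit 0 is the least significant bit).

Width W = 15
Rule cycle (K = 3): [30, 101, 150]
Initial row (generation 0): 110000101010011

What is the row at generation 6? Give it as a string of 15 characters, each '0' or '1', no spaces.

Answer: 101111101101001

Derivation:
Gen 0: 110000101010011
Gen 1 (rule 30): 101001101011110
Gen 2 (rule 101): 111000111100010
Gen 3 (rule 150): 010101011010111
Gen 4 (rule 30): 110101010010100
Gen 5 (rule 101): 011111110011101
Gen 6 (rule 150): 101111101101001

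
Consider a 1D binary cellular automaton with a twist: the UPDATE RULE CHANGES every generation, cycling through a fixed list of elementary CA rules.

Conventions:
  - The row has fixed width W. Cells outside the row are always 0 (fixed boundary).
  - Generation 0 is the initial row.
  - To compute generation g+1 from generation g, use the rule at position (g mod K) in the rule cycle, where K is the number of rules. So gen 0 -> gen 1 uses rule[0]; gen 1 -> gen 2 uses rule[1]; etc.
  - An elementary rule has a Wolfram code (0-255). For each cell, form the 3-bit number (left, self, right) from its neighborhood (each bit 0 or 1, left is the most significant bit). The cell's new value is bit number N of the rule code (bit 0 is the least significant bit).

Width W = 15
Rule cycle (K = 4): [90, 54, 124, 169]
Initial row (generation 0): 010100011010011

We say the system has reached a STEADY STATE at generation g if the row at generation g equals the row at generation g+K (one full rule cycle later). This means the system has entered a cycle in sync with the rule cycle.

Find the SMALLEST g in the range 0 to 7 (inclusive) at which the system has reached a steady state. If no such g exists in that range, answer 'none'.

Answer: none

Derivation:
Gen 0: 010100011010011
Gen 1 (rule 90): 100010111001111
Gen 2 (rule 54): 110111000110000
Gen 3 (rule 124): 111101100111000
Gen 4 (rule 169): 111011000110011
Gen 5 (rule 90): 101011101111111
Gen 6 (rule 54): 111100010000000
Gen 7 (rule 124): 100110011000000
Gen 8 (rule 169): 000100010011111
Gen 9 (rule 90): 001010101110001
Gen 10 (rule 54): 011111110001011
Gen 11 (rule 124): 010000011001111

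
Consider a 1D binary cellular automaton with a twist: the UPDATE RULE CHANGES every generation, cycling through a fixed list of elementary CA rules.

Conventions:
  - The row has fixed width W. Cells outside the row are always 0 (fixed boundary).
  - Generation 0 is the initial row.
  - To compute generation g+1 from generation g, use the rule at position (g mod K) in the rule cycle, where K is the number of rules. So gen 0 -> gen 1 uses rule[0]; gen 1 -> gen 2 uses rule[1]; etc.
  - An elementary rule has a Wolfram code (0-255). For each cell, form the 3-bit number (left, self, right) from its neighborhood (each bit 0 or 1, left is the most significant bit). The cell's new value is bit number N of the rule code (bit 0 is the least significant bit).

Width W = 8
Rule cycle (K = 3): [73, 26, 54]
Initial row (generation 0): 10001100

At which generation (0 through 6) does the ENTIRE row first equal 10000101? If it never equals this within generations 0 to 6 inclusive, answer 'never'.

Answer: 4

Derivation:
Gen 0: 10001100
Gen 1 (rule 73): 00101101
Gen 2 (rule 26): 01001000
Gen 3 (rule 54): 11111100
Gen 4 (rule 73): 10000101
Gen 5 (rule 26): 01001000
Gen 6 (rule 54): 11111100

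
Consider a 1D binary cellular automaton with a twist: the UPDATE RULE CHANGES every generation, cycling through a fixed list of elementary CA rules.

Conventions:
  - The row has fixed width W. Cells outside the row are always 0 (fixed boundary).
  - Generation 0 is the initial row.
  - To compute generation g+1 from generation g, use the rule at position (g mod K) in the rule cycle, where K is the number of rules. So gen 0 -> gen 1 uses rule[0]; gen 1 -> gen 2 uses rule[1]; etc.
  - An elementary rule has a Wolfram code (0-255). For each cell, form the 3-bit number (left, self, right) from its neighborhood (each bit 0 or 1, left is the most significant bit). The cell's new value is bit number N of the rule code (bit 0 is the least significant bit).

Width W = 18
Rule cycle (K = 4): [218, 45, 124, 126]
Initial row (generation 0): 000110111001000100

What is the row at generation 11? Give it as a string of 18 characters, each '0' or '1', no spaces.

Answer: 110011100011000101

Derivation:
Gen 0: 000110111001000100
Gen 1 (rule 218): 001110111110101010
Gen 2 (rule 45): 101001100001111110
Gen 3 (rule 124): 111101110001000011
Gen 4 (rule 126): 100111011011100111
Gen 5 (rule 218): 011111011011111111
Gen 6 (rule 45): 010000110110000000
Gen 7 (rule 124): 011000111111000000
Gen 8 (rule 126): 111101100001100000
Gen 9 (rule 218): 111101110011110000
Gen 10 (rule 45): 100011000010000111
Gen 11 (rule 124): 110011100011000101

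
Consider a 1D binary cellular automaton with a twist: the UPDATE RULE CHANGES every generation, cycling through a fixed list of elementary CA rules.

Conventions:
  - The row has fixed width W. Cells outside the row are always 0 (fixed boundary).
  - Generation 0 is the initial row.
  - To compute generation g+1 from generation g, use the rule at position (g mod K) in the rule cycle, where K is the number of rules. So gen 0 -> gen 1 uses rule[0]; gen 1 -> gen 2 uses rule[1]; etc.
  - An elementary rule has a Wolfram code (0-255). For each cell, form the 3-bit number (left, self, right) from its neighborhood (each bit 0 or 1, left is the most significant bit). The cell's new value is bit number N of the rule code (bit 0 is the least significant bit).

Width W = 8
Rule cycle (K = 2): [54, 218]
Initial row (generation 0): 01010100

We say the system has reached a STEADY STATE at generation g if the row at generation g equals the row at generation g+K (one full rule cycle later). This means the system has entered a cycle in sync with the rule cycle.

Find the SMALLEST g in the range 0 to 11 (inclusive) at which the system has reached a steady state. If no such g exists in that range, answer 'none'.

Gen 0: 01010100
Gen 1 (rule 54): 11111110
Gen 2 (rule 218): 11111111
Gen 3 (rule 54): 00000000
Gen 4 (rule 218): 00000000
Gen 5 (rule 54): 00000000
Gen 6 (rule 218): 00000000
Gen 7 (rule 54): 00000000
Gen 8 (rule 218): 00000000
Gen 9 (rule 54): 00000000
Gen 10 (rule 218): 00000000
Gen 11 (rule 54): 00000000
Gen 12 (rule 218): 00000000
Gen 13 (rule 54): 00000000

Answer: 3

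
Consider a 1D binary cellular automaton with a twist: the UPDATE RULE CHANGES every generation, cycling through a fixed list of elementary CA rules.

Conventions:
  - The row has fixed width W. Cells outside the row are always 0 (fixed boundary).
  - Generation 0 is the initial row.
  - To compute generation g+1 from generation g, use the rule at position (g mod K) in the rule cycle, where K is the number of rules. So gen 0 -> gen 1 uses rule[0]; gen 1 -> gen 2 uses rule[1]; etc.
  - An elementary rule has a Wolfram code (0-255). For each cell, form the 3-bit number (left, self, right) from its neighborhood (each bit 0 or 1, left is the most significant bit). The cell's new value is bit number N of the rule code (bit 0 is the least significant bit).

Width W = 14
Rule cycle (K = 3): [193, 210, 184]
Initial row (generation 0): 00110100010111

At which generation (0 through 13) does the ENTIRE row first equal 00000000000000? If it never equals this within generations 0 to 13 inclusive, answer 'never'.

Answer: 4

Derivation:
Gen 0: 00110100010111
Gen 1 (rule 193): 10010001000011
Gen 2 (rule 210): 01101010100101
Gen 3 (rule 184): 01010101010010
Gen 4 (rule 193): 00000000000000
Gen 5 (rule 210): 00000000000000
Gen 6 (rule 184): 00000000000000
Gen 7 (rule 193): 11111111111111
Gen 8 (rule 210): 01111111111111
Gen 9 (rule 184): 01111111111110
Gen 10 (rule 193): 00111111111110
Gen 11 (rule 210): 01011111111111
Gen 12 (rule 184): 00111111111110
Gen 13 (rule 193): 10011111111110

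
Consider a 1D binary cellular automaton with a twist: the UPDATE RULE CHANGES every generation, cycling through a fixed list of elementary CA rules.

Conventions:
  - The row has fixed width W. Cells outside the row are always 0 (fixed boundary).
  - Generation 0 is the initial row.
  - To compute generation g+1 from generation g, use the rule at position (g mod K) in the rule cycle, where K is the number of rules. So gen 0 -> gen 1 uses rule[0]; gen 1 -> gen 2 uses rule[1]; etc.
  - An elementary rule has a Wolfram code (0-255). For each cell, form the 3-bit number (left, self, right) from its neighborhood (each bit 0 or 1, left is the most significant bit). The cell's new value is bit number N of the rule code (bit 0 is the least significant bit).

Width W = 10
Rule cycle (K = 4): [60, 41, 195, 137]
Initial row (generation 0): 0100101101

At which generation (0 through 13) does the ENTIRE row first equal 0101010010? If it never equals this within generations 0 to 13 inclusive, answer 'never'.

Gen 0: 0100101101
Gen 1 (rule 60): 0110111011
Gen 2 (rule 41): 0101100110
Gen 3 (rule 195): 1000101010
Gen 4 (rule 137): 0010000000
Gen 5 (rule 60): 0011000000
Gen 6 (rule 41): 1010011111
Gen 7 (rule 195): 0000101111
Gen 8 (rule 137): 1110001110
Gen 9 (rule 60): 1001001001
Gen 10 (rule 41): 0000000000
Gen 11 (rule 195): 1111111111
Gen 12 (rule 137): 1111111110
Gen 13 (rule 60): 1000000001

Answer: never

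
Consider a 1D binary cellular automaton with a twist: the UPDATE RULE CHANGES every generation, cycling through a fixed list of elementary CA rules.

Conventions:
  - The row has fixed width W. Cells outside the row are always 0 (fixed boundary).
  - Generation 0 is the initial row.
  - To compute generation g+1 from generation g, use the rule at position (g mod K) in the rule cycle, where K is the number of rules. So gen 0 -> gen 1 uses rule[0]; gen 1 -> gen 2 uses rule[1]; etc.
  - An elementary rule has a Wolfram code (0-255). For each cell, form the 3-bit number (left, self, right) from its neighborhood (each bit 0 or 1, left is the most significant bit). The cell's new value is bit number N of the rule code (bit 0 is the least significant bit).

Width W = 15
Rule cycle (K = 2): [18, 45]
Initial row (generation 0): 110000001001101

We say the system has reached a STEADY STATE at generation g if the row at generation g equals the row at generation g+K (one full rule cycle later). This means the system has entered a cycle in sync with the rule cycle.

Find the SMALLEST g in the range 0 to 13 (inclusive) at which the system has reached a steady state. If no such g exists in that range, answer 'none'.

Gen 0: 110000001001101
Gen 1 (rule 18): 001000010110000
Gen 2 (rule 45): 101011011100111
Gen 3 (rule 18): 000000000011000
Gen 4 (rule 45): 111111111010011
Gen 5 (rule 18): 000000000001100
Gen 6 (rule 45): 111111111101001
Gen 7 (rule 18): 000000000000110
Gen 8 (rule 45): 111111111110100
Gen 9 (rule 18): 000000000000010
Gen 10 (rule 45): 111111111111010
Gen 11 (rule 18): 000000000000001
Gen 12 (rule 45): 111111111111101
Gen 13 (rule 18): 000000000000000
Gen 14 (rule 45): 111111111111111
Gen 15 (rule 18): 000000000000000

Answer: 13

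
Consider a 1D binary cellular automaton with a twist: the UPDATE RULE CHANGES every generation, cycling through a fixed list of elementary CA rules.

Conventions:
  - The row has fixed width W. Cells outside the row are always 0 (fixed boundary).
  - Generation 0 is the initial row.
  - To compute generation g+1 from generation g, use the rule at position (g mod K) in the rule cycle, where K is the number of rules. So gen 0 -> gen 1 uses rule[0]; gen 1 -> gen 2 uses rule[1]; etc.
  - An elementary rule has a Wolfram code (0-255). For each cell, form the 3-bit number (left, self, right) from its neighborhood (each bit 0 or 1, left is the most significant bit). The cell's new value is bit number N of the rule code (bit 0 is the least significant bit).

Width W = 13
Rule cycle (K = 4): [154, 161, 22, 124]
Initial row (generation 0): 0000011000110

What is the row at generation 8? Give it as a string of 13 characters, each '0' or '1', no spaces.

Answer: 1011000011111

Derivation:
Gen 0: 0000011000110
Gen 1 (rule 154): 0000110101101
Gen 2 (rule 161): 1110001010010
Gen 3 (rule 22): 0001011011111
Gen 4 (rule 124): 0001111110001
Gen 5 (rule 154): 0011111101010
Gen 6 (rule 161): 1001111010100
Gen 7 (rule 22): 1110000010110
Gen 8 (rule 124): 1011000011111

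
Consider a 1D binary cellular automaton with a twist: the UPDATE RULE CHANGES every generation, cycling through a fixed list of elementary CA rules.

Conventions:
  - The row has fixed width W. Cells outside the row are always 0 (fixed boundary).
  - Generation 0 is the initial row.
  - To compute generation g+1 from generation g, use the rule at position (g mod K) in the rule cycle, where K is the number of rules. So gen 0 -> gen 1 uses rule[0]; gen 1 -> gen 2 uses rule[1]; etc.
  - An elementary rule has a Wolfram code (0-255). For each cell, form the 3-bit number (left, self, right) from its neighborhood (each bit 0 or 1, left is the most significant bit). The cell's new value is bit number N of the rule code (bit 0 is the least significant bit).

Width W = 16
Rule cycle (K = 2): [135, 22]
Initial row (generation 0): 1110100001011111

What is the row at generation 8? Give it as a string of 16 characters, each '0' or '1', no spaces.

Gen 0: 1110100001011111
Gen 1 (rule 135): 0100101111001110
Gen 2 (rule 22): 1111100000110001
Gen 3 (rule 135): 0111001111000111
Gen 4 (rule 22): 1000110000101000
Gen 5 (rule 135): 1011000111101011
Gen 6 (rule 22): 1000101000001000
Gen 7 (rule 135): 1011101011111011
Gen 8 (rule 22): 1000001000000000

Answer: 1000001000000000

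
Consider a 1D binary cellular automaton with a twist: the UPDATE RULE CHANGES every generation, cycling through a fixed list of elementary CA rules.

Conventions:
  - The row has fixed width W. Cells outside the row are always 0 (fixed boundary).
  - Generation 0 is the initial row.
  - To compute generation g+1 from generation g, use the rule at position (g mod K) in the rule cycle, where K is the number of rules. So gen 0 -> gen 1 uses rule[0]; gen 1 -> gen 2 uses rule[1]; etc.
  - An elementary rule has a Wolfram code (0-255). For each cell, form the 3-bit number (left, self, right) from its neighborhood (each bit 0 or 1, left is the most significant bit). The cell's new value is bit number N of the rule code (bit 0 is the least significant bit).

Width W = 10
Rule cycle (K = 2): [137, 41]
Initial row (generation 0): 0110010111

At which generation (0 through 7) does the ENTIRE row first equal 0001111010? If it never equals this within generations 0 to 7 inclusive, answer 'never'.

Gen 0: 0110010111
Gen 1 (rule 137): 0100000110
Gen 2 (rule 41): 0001110100
Gen 3 (rule 137): 1101100001
Gen 4 (rule 41): 1011001100
Gen 5 (rule 137): 0010001001
Gen 6 (rule 41): 1000100000
Gen 7 (rule 137): 0010001111

Answer: never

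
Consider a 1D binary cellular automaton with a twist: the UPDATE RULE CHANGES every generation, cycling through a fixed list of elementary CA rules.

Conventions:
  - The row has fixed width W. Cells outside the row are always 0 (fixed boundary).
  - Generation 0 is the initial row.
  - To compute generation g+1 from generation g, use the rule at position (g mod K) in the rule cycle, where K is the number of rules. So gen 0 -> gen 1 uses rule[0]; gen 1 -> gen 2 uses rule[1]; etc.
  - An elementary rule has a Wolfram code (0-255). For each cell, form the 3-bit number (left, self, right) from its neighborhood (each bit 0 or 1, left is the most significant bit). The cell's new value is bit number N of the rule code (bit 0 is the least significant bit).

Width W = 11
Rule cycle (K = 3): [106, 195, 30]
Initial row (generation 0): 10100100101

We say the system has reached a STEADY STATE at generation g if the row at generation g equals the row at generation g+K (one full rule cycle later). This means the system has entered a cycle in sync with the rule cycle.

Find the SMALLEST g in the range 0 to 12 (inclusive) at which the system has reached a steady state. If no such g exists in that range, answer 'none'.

Answer: none

Derivation:
Gen 0: 10100100101
Gen 1 (rule 106): 01001001010
Gen 2 (rule 195): 10010010000
Gen 3 (rule 30): 11111111000
Gen 4 (rule 106): 10000001000
Gen 5 (rule 195): 00111110011
Gen 6 (rule 30): 01100001110
Gen 7 (rule 106): 11100011010
Gen 8 (rule 195): 01101101000
Gen 9 (rule 30): 11001001100
Gen 10 (rule 106): 11010011100
Gen 11 (rule 195): 01000101101
Gen 12 (rule 30): 11101101001
Gen 13 (rule 106): 10111110010
Gen 14 (rule 195): 00011110100
Gen 15 (rule 30): 00110000110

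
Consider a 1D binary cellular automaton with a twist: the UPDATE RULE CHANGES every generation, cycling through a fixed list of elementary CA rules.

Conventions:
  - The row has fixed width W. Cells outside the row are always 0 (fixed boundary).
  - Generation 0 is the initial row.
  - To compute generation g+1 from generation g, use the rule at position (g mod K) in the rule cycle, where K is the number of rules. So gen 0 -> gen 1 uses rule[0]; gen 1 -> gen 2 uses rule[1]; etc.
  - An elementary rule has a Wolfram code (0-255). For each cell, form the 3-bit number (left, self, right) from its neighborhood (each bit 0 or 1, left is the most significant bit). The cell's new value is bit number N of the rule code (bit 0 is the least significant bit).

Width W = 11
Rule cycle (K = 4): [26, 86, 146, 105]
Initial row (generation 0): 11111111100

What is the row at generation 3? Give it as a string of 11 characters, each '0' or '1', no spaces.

Gen 0: 11111111100
Gen 1 (rule 26): 10000000010
Gen 2 (rule 86): 11000000111
Gen 3 (rule 146): 00100001010

Answer: 00100001010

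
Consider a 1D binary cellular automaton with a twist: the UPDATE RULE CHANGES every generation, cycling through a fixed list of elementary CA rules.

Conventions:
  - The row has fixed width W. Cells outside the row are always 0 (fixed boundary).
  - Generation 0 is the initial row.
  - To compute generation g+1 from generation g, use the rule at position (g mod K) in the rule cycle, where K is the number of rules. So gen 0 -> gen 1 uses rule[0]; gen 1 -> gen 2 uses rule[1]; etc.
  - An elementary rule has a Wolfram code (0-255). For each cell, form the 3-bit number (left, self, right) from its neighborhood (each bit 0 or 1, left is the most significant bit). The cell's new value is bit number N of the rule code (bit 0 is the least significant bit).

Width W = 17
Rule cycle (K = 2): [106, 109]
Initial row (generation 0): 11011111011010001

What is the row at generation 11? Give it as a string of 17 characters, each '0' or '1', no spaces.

Gen 0: 11011111011010001
Gen 1 (rule 106): 11110001111100010
Gen 2 (rule 109): 10010101000101010
Gen 3 (rule 106): 00101010001010100
Gen 4 (rule 109): 10111110101111101
Gen 5 (rule 106): 01100011011000110
Gen 6 (rule 109): 01101011111010110
Gen 7 (rule 106): 11110110001101110
Gen 8 (rule 109): 10011110101111010
Gen 9 (rule 106): 00110011011001100
Gen 10 (rule 109): 10110011111001101
Gen 11 (rule 106): 01110110001011110

Answer: 01110110001011110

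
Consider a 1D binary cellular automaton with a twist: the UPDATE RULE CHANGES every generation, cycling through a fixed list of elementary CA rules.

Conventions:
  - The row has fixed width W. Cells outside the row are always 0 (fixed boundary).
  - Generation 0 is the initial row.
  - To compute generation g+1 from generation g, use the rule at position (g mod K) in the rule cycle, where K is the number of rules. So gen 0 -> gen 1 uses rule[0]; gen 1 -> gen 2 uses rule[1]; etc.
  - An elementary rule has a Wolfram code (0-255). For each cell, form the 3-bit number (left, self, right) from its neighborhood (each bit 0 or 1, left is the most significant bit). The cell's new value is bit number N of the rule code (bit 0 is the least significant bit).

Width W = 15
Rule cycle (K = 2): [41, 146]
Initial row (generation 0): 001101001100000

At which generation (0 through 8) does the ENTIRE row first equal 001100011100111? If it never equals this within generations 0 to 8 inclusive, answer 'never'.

Answer: never

Derivation:
Gen 0: 001101001100000
Gen 1 (rule 41): 101010001001111
Gen 2 (rule 146): 000001010110110
Gen 3 (rule 41): 111100101101100
Gen 4 (rule 146): 011011000000010
Gen 5 (rule 41): 010110011111000
Gen 6 (rule 146): 100001101110100
Gen 7 (rule 41): 001101011001001
Gen 8 (rule 146): 010000000110110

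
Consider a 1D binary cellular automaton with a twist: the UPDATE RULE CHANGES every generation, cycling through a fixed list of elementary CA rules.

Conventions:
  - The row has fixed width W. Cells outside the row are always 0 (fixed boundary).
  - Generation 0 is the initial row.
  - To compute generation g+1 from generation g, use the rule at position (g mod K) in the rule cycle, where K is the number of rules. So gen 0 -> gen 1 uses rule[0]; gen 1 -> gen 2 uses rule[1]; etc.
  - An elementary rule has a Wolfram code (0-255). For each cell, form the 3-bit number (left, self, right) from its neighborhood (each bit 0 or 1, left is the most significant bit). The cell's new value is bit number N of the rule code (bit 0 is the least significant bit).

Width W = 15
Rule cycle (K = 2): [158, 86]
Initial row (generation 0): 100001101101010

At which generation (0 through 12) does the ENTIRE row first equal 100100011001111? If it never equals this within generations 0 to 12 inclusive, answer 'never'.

Answer: never

Derivation:
Gen 0: 100001101101010
Gen 1 (rule 158): 110011001001011
Gen 2 (rule 86): 011101111111001
Gen 3 (rule 158): 111001111110111
Gen 4 (rule 86): 001110000010001
Gen 5 (rule 158): 011101000111011
Gen 6 (rule 86): 100101101001001
Gen 7 (rule 158): 111101001111111
Gen 8 (rule 86): 000101110000001
Gen 9 (rule 158): 001101101000011
Gen 10 (rule 86): 010100101100101
Gen 11 (rule 158): 110111101011101
Gen 12 (rule 86): 010000101000101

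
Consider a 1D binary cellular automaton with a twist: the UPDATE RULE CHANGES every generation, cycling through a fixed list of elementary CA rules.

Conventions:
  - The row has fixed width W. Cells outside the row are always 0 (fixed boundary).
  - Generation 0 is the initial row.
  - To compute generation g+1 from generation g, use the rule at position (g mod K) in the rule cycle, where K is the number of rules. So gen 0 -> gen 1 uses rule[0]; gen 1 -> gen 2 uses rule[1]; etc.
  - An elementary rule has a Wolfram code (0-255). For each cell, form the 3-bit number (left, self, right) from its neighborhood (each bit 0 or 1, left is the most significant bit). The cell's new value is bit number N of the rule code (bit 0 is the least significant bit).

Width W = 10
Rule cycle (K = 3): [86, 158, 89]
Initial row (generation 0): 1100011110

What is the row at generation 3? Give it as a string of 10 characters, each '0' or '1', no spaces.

Answer: 1110110111

Derivation:
Gen 0: 1100011110
Gen 1 (rule 86): 0110100011
Gen 2 (rule 158): 1100110110
Gen 3 (rule 89): 1110110111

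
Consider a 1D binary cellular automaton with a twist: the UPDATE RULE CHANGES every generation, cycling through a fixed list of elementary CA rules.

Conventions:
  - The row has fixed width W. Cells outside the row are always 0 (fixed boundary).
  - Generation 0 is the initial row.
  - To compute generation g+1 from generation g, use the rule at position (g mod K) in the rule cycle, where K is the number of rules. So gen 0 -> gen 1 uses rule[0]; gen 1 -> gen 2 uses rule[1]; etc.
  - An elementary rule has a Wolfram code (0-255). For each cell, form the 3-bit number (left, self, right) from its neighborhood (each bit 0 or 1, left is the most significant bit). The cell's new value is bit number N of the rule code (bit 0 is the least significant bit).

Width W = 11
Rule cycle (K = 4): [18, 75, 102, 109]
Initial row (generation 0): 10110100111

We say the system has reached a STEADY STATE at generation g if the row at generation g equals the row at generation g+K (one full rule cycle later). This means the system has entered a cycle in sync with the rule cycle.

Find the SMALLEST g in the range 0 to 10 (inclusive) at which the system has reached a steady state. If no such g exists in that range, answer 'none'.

Answer: 5

Derivation:
Gen 0: 10110100111
Gen 1 (rule 18): 00000011000
Gen 2 (rule 75): 11111111011
Gen 3 (rule 102): 00000001101
Gen 4 (rule 109): 11111101111
Gen 5 (rule 18): 00000000000
Gen 6 (rule 75): 11111111111
Gen 7 (rule 102): 00000000001
Gen 8 (rule 109): 11111111101
Gen 9 (rule 18): 00000000000
Gen 10 (rule 75): 11111111111
Gen 11 (rule 102): 00000000001
Gen 12 (rule 109): 11111111101
Gen 13 (rule 18): 00000000000
Gen 14 (rule 75): 11111111111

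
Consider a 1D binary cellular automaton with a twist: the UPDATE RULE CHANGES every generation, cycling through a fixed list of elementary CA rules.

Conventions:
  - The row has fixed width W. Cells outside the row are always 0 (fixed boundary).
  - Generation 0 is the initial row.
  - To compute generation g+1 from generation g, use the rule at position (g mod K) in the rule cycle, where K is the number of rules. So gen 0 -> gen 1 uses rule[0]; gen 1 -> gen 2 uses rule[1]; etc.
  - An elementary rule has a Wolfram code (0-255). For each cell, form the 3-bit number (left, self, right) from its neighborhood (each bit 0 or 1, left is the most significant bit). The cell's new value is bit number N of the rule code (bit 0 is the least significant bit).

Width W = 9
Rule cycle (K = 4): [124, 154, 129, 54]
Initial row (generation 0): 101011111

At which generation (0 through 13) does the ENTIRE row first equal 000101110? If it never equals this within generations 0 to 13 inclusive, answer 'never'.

Answer: never

Derivation:
Gen 0: 101011111
Gen 1 (rule 124): 111110001
Gen 2 (rule 154): 111101010
Gen 3 (rule 129): 011000000
Gen 4 (rule 54): 100100000
Gen 5 (rule 124): 110110000
Gen 6 (rule 154): 100101000
Gen 7 (rule 129): 000000011
Gen 8 (rule 54): 000000100
Gen 9 (rule 124): 000000110
Gen 10 (rule 154): 000001101
Gen 11 (rule 129): 111100000
Gen 12 (rule 54): 000010000
Gen 13 (rule 124): 000011000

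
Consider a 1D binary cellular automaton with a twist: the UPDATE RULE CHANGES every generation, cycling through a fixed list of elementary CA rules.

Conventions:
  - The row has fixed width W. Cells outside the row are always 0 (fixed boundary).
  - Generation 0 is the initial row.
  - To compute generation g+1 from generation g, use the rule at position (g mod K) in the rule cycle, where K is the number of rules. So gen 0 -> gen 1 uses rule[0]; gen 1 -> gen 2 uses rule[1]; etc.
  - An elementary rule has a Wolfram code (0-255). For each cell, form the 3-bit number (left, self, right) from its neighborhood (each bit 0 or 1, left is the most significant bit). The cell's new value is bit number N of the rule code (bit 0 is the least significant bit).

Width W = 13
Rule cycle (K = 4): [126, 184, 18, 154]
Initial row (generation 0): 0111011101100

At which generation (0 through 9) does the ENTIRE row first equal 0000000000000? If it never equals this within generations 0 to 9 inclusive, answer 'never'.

Answer: 3

Derivation:
Gen 0: 0111011101100
Gen 1 (rule 126): 1101110111110
Gen 2 (rule 184): 1011101111101
Gen 3 (rule 18): 0000000000000
Gen 4 (rule 154): 0000000000000
Gen 5 (rule 126): 0000000000000
Gen 6 (rule 184): 0000000000000
Gen 7 (rule 18): 0000000000000
Gen 8 (rule 154): 0000000000000
Gen 9 (rule 126): 0000000000000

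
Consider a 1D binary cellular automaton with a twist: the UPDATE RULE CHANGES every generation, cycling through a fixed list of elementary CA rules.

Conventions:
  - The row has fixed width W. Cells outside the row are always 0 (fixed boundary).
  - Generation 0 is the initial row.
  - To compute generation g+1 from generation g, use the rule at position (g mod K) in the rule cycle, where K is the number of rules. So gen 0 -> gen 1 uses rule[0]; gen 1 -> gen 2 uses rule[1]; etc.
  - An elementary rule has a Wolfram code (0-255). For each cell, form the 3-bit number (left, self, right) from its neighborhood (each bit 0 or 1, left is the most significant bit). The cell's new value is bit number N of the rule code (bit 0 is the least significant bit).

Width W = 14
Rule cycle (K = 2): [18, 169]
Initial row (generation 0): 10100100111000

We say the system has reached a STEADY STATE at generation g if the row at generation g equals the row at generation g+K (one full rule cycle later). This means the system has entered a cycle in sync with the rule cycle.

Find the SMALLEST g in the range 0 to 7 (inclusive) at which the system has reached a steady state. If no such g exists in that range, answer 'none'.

Answer: none

Derivation:
Gen 0: 10100100111000
Gen 1 (rule 18): 00011011000100
Gen 2 (rule 169): 11010110010001
Gen 3 (rule 18): 00000001101010
Gen 4 (rule 169): 11111101010100
Gen 5 (rule 18): 00000000000010
Gen 6 (rule 169): 11111111111000
Gen 7 (rule 18): 00000000000100
Gen 8 (rule 169): 11111111110001
Gen 9 (rule 18): 00000000001010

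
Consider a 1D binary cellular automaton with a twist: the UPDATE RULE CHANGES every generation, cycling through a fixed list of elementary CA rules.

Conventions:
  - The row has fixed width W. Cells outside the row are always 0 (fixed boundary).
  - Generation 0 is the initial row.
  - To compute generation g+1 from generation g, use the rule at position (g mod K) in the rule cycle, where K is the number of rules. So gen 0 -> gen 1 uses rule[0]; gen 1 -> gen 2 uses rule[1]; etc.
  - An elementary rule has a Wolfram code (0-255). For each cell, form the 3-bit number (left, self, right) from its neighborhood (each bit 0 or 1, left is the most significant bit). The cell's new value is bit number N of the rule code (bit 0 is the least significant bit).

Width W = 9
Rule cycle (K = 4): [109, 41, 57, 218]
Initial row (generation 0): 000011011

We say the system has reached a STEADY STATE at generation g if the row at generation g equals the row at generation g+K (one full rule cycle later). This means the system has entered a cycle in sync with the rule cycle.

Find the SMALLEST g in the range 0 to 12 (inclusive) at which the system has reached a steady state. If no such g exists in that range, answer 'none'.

Gen 0: 000011011
Gen 1 (rule 109): 111011111
Gen 2 (rule 41): 100110000
Gen 3 (rule 57): 010101111
Gen 4 (rule 218): 100001111
Gen 5 (rule 109): 101101001
Gen 6 (rule 41): 011010000
Gen 7 (rule 57): 010101111
Gen 8 (rule 218): 100001111
Gen 9 (rule 109): 101101001
Gen 10 (rule 41): 011010000
Gen 11 (rule 57): 010101111
Gen 12 (rule 218): 100001111
Gen 13 (rule 109): 101101001
Gen 14 (rule 41): 011010000
Gen 15 (rule 57): 010101111
Gen 16 (rule 218): 100001111

Answer: 3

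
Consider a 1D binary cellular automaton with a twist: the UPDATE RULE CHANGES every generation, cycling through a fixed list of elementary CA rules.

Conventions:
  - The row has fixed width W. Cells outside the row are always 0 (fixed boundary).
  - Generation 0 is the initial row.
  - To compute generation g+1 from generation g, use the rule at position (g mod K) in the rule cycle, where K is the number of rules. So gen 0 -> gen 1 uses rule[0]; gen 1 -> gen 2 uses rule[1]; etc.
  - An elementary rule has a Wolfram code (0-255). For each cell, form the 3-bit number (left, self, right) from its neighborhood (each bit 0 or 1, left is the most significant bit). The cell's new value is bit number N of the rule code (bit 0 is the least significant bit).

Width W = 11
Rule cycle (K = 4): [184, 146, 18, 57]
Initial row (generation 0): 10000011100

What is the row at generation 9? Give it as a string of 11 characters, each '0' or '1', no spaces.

Answer: 11111101001

Derivation:
Gen 0: 10000011100
Gen 1 (rule 184): 01000011010
Gen 2 (rule 146): 10100100001
Gen 3 (rule 18): 00011010010
Gen 4 (rule 57): 11010101001
Gen 5 (rule 184): 10101010100
Gen 6 (rule 146): 00000000010
Gen 7 (rule 18): 00000000101
Gen 8 (rule 57): 11111110010
Gen 9 (rule 184): 11111101001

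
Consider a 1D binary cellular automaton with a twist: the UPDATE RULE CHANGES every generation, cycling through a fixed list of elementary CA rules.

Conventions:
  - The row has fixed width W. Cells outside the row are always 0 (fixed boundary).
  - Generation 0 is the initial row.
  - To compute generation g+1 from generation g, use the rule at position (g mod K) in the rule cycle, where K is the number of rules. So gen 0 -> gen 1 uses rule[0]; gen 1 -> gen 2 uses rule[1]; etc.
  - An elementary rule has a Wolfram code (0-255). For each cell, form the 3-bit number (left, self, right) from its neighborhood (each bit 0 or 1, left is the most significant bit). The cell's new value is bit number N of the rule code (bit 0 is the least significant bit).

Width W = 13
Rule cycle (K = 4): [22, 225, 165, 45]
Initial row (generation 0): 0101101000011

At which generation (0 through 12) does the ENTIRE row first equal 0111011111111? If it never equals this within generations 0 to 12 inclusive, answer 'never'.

Answer: 6

Derivation:
Gen 0: 0101101000011
Gen 1 (rule 22): 1100001100100
Gen 2 (rule 225): 0101100100001
Gen 3 (rule 165): 0110000101101
Gen 4 (rule 45): 0100110111011
Gen 5 (rule 22): 1111000000000
Gen 6 (rule 225): 0111011111111
Gen 7 (rule 165): 0010101111110
Gen 8 (rule 45): 1011111000000
Gen 9 (rule 22): 1000000100000
Gen 10 (rule 225): 0011110001111
Gen 11 (rule 165): 1001100100110
Gen 12 (rule 45): 1001000100100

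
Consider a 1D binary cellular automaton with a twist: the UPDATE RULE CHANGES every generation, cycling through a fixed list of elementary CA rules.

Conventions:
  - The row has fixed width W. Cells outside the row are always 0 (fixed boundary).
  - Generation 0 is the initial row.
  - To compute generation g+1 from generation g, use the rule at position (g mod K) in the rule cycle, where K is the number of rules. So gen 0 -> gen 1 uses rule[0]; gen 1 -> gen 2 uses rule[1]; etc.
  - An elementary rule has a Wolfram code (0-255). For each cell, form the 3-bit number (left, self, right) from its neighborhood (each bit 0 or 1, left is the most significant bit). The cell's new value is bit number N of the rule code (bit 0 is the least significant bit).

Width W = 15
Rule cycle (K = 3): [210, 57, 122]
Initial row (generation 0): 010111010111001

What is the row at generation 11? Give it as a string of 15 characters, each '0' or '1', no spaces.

Answer: 010010011111111

Derivation:
Gen 0: 010111010111001
Gen 1 (rule 210): 100011000011110
Gen 2 (rule 57): 011010111010001
Gen 3 (rule 122): 111101101101010
Gen 4 (rule 210): 011100100100001
Gen 5 (rule 57): 010010010011100
Gen 6 (rule 122): 101101101110110
Gen 7 (rule 210): 000100100110011
Gen 8 (rule 57): 110010010101010
Gen 9 (rule 122): 111101101010101
Gen 10 (rule 210): 011100100000000
Gen 11 (rule 57): 010010011111111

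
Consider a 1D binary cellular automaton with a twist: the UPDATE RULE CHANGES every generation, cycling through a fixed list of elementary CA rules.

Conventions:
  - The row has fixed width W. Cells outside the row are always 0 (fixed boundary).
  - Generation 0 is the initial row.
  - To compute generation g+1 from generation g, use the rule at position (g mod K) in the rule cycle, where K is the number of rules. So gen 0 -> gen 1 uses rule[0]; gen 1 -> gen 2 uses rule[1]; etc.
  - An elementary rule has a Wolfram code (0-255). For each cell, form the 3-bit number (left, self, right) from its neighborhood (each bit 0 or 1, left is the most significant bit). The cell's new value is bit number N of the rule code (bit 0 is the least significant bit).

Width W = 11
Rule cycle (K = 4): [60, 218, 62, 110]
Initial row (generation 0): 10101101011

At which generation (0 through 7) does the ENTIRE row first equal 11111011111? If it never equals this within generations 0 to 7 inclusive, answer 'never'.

Gen 0: 10101101011
Gen 1 (rule 60): 11111011110
Gen 2 (rule 218): 11111011111
Gen 3 (rule 62): 10000110000
Gen 4 (rule 110): 10001110000
Gen 5 (rule 60): 11001001000
Gen 6 (rule 218): 11110110100
Gen 7 (rule 62): 10001101110

Answer: 2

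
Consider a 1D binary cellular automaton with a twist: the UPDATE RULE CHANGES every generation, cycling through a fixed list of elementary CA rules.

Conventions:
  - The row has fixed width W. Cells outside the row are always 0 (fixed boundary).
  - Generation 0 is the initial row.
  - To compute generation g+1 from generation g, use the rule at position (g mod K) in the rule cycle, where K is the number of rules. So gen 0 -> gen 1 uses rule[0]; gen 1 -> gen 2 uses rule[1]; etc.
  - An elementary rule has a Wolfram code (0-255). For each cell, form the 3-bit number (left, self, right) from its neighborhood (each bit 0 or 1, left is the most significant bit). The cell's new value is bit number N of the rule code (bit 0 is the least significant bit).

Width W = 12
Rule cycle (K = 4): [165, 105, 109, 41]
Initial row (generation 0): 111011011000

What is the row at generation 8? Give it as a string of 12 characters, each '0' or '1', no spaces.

Answer: 010000101000

Derivation:
Gen 0: 111011011000
Gen 1 (rule 165): 010100100011
Gen 2 (rule 105): 001000001011
Gen 3 (rule 109): 101011101111
Gen 4 (rule 41): 010110011000
Gen 5 (rule 165): 011000000011
Gen 6 (rule 105): 011011111011
Gen 7 (rule 109): 011110001111
Gen 8 (rule 41): 010000101000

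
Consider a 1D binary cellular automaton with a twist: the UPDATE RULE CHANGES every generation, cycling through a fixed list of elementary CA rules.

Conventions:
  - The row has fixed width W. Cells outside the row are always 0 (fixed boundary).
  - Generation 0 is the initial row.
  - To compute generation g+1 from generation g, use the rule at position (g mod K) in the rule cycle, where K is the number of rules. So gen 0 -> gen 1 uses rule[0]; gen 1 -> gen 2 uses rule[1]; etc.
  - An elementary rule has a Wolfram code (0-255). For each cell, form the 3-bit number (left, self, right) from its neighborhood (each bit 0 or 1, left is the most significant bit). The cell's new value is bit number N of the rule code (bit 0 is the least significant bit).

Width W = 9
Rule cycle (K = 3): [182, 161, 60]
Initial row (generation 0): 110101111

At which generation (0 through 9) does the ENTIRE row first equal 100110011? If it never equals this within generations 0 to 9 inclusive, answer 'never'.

Gen 0: 110101111
Gen 1 (rule 182): 001110110
Gen 2 (rule 161): 100101000
Gen 3 (rule 60): 110111100
Gen 4 (rule 182): 001011010
Gen 5 (rule 161): 100100100
Gen 6 (rule 60): 110110110
Gen 7 (rule 182): 001001001
Gen 8 (rule 161): 100000000
Gen 9 (rule 60): 110000000

Answer: never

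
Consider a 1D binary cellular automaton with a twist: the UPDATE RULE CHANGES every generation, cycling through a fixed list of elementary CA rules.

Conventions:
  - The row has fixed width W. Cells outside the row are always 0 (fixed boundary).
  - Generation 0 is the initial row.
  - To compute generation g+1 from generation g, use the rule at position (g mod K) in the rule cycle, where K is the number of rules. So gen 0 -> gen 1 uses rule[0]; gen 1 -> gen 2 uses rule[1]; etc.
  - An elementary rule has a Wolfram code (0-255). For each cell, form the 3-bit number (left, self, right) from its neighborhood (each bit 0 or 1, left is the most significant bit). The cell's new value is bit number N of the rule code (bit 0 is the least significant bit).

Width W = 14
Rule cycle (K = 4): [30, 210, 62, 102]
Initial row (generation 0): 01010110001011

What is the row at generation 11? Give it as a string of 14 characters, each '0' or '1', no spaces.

Gen 0: 01010110001011
Gen 1 (rule 30): 11010101011010
Gen 2 (rule 210): 01000000001001
Gen 3 (rule 62): 11100000011111
Gen 4 (rule 102): 00100000100001
Gen 5 (rule 30): 01110001110011
Gen 6 (rule 210): 10111010111101
Gen 7 (rule 62): 11100111100011
Gen 8 (rule 102): 00101000100101
Gen 9 (rule 30): 01101101111101
Gen 10 (rule 210): 10100100111100
Gen 11 (rule 62): 11111111100010

Answer: 11111111100010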